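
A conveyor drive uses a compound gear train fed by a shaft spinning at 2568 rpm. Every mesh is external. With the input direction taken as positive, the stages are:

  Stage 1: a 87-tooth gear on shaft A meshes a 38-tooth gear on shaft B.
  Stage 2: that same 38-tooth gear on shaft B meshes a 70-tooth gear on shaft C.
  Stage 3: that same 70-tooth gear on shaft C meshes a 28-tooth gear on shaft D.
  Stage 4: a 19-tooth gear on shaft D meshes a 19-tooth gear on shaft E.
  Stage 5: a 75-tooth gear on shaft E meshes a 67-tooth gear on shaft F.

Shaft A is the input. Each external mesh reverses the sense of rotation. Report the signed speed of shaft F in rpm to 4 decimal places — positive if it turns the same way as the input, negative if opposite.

Stage 1 [87T→38T]: ω = 2568.0000×87/38 = 5879.3684 rpm, dir flips to −; running = −5879.3684
Stage 2 [38T→70T]: ω = 5879.3684×38/70 = 3191.6571 rpm, dir flips to +; running = +3191.6571
Stage 3 [70T→28T]: ω = 3191.6571×70/28 = 7979.1429 rpm, dir flips to −; running = −7979.1429
Stage 4 [19T→19T]: ω = 7979.1429×19/19 = 7979.1429 rpm, dir flips to +; running = +7979.1429
Stage 5 [75T→67T]: ω = 7979.1429×75/67 = 8931.8763 rpm, dir flips to −; running = −8931.8763

-8931.8763 rpm (opposite to input, |ω| = 8931.8763 rpm)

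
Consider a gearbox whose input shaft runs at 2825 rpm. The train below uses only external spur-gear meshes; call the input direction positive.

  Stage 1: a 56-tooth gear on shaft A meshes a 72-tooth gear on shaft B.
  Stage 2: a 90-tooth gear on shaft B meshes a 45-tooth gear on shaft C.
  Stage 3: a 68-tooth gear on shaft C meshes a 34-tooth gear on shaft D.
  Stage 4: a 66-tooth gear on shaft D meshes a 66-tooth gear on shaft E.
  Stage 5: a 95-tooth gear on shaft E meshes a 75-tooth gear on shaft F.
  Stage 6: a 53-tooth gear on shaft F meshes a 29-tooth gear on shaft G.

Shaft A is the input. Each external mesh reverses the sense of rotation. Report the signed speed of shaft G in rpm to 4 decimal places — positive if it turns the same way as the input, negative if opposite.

Stage 1 [56T→72T]: ω = 2825.0000×56/72 = 2197.2222 rpm, dir flips to −; running = −2197.2222
Stage 2 [90T→45T]: ω = 2197.2222×90/45 = 4394.4444 rpm, dir flips to +; running = +4394.4444
Stage 3 [68T→34T]: ω = 4394.4444×68/34 = 8788.8889 rpm, dir flips to −; running = −8788.8889
Stage 4 [66T→66T]: ω = 8788.8889×66/66 = 8788.8889 rpm, dir flips to +; running = +8788.8889
Stage 5 [95T→75T]: ω = 8788.8889×95/75 = 11132.5926 rpm, dir flips to −; running = −11132.5926
Stage 6 [53T→29T]: ω = 11132.5926×53/29 = 20345.7727 rpm, dir flips to +; running = +20345.7727

+20345.7727 rpm (same as input, |ω| = 20345.7727 rpm)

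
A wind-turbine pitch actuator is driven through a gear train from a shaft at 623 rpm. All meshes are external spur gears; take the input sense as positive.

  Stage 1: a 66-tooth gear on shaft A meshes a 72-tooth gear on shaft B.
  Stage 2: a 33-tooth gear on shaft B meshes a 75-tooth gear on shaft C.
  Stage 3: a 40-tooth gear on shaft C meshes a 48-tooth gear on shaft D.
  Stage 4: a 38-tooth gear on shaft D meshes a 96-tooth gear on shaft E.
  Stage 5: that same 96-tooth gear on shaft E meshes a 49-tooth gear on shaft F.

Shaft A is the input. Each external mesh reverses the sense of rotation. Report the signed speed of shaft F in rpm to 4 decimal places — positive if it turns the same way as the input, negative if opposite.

-162.3897 rpm (opposite to input, |ω| = 162.3897 rpm)

Stage 1 [66T→72T]: ω = 623.0000×66/72 = 571.0833 rpm, dir flips to −; running = −571.0833
Stage 2 [33T→75T]: ω = 571.0833×33/75 = 251.2767 rpm, dir flips to +; running = +251.2767
Stage 3 [40T→48T]: ω = 251.2767×40/48 = 209.3972 rpm, dir flips to −; running = −209.3972
Stage 4 [38T→96T]: ω = 209.3972×38/96 = 82.8864 rpm, dir flips to +; running = +82.8864
Stage 5 [96T→49T]: ω = 82.8864×96/49 = 162.3897 rpm, dir flips to −; running = −162.3897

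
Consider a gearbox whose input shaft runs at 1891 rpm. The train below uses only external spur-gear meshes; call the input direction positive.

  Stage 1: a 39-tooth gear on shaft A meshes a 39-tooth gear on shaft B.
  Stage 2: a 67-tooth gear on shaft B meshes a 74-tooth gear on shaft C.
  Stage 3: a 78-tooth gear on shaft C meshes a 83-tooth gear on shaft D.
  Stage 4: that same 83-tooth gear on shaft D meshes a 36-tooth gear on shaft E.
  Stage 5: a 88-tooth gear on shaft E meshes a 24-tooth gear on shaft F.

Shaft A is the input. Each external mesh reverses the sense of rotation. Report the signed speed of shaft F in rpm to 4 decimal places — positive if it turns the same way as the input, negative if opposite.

-13601.8551 rpm (opposite to input, |ω| = 13601.8551 rpm)

Stage 1 [39T→39T]: ω = 1891.0000×39/39 = 1891.0000 rpm, dir flips to −; running = −1891.0000
Stage 2 [67T→74T]: ω = 1891.0000×67/74 = 1712.1216 rpm, dir flips to +; running = +1712.1216
Stage 3 [78T→83T]: ω = 1712.1216×78/83 = 1608.9818 rpm, dir flips to −; running = −1608.9818
Stage 4 [83T→36T]: ω = 1608.9818×83/36 = 3709.5968 rpm, dir flips to +; running = +3709.5968
Stage 5 [88T→24T]: ω = 3709.5968×88/24 = 13601.8551 rpm, dir flips to −; running = −13601.8551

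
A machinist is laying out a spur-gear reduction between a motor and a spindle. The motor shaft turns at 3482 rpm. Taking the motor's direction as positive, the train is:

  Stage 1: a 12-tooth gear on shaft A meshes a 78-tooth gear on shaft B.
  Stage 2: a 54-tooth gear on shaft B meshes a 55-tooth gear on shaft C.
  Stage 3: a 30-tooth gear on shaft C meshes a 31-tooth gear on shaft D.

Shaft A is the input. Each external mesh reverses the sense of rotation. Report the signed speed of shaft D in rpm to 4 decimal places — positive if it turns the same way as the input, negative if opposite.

-508.9862 rpm (opposite to input, |ω| = 508.9862 rpm)

Stage 1 [12T→78T]: ω = 3482.0000×12/78 = 535.6923 rpm, dir flips to −; running = −535.6923
Stage 2 [54T→55T]: ω = 535.6923×54/55 = 525.9524 rpm, dir flips to +; running = +525.9524
Stage 3 [30T→31T]: ω = 525.9524×30/31 = 508.9862 rpm, dir flips to −; running = −508.9862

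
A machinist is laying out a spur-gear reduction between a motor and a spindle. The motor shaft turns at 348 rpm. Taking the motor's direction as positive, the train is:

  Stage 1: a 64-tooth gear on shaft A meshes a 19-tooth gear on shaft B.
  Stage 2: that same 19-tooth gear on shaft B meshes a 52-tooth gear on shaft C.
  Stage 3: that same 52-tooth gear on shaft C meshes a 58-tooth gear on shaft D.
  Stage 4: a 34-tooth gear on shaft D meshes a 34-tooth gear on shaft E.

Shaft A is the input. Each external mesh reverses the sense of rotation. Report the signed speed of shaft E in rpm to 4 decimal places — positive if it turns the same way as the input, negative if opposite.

+384.0000 rpm (same as input, |ω| = 384.0000 rpm)

Stage 1 [64T→19T]: ω = 348.0000×64/19 = 1172.2105 rpm, dir flips to −; running = −1172.2105
Stage 2 [19T→52T]: ω = 1172.2105×19/52 = 428.3077 rpm, dir flips to +; running = +428.3077
Stage 3 [52T→58T]: ω = 428.3077×52/58 = 384.0000 rpm, dir flips to −; running = −384.0000
Stage 4 [34T→34T]: ω = 384.0000×34/34 = 384.0000 rpm, dir flips to +; running = +384.0000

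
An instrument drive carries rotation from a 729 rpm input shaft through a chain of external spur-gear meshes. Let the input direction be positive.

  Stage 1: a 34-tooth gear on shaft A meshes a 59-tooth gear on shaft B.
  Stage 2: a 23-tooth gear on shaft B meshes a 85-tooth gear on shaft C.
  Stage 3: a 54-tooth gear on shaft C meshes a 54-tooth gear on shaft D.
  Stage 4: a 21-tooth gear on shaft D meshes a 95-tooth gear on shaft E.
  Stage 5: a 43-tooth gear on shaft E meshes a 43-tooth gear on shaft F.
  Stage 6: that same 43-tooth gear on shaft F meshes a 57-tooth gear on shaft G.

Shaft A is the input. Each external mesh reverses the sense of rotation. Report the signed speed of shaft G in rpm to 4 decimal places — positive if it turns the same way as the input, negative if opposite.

+18.9563 rpm (same as input, |ω| = 18.9563 rpm)

Stage 1 [34T→59T]: ω = 729.0000×34/59 = 420.1017 rpm, dir flips to −; running = −420.1017
Stage 2 [23T→85T]: ω = 420.1017×23/85 = 113.6746 rpm, dir flips to +; running = +113.6746
Stage 3 [54T→54T]: ω = 113.6746×54/54 = 113.6746 rpm, dir flips to −; running = −113.6746
Stage 4 [21T→95T]: ω = 113.6746×21/95 = 25.1281 rpm, dir flips to +; running = +25.1281
Stage 5 [43T→43T]: ω = 25.1281×43/43 = 25.1281 rpm, dir flips to −; running = −25.1281
Stage 6 [43T→57T]: ω = 25.1281×43/57 = 18.9563 rpm, dir flips to +; running = +18.9563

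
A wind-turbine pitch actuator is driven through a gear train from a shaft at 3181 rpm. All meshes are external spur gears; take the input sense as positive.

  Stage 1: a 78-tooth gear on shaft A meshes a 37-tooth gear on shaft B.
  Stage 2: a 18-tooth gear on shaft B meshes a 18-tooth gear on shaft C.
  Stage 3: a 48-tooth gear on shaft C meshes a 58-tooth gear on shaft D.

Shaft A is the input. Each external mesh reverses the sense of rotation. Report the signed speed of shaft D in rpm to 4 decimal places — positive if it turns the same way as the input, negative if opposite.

-5549.7036 rpm (opposite to input, |ω| = 5549.7036 rpm)

Stage 1 [78T→37T]: ω = 3181.0000×78/37 = 6705.8919 rpm, dir flips to −; running = −6705.8919
Stage 2 [18T→18T]: ω = 6705.8919×18/18 = 6705.8919 rpm, dir flips to +; running = +6705.8919
Stage 3 [48T→58T]: ω = 6705.8919×48/58 = 5549.7036 rpm, dir flips to −; running = −5549.7036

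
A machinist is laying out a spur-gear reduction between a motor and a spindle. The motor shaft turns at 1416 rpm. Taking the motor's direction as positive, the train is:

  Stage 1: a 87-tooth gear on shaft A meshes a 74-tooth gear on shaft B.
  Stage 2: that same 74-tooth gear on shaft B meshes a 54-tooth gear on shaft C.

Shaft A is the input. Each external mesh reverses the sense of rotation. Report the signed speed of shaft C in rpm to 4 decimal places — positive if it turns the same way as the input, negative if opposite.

Stage 1 [87T→74T]: ω = 1416.0000×87/74 = 1664.7568 rpm, dir flips to −; running = −1664.7568
Stage 2 [74T→54T]: ω = 1664.7568×74/54 = 2281.3333 rpm, dir flips to +; running = +2281.3333

+2281.3333 rpm (same as input, |ω| = 2281.3333 rpm)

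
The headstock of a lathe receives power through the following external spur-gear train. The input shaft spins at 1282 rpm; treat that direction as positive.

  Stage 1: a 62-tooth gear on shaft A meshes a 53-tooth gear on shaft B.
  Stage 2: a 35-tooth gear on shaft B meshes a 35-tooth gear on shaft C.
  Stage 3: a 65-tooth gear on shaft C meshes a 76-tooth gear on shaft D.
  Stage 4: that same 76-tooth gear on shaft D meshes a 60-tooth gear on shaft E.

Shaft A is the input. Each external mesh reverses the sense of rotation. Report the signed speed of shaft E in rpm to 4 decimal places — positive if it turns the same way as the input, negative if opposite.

+1624.6730 rpm (same as input, |ω| = 1624.6730 rpm)

Stage 1 [62T→53T]: ω = 1282.0000×62/53 = 1499.6981 rpm, dir flips to −; running = −1499.6981
Stage 2 [35T→35T]: ω = 1499.6981×35/35 = 1499.6981 rpm, dir flips to +; running = +1499.6981
Stage 3 [65T→76T]: ω = 1499.6981×65/76 = 1282.6365 rpm, dir flips to −; running = −1282.6365
Stage 4 [76T→60T]: ω = 1282.6365×76/60 = 1624.6730 rpm, dir flips to +; running = +1624.6730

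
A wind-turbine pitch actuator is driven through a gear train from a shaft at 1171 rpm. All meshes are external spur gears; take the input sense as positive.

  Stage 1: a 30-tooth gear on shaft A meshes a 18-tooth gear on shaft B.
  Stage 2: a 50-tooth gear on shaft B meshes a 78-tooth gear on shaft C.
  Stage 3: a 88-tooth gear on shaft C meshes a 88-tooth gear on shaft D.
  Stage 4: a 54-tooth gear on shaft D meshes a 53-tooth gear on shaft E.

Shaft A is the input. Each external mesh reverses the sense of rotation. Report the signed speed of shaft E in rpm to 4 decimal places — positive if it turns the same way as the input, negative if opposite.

+1274.6734 rpm (same as input, |ω| = 1274.6734 rpm)

Stage 1 [30T→18T]: ω = 1171.0000×30/18 = 1951.6667 rpm, dir flips to −; running = −1951.6667
Stage 2 [50T→78T]: ω = 1951.6667×50/78 = 1251.0684 rpm, dir flips to +; running = +1251.0684
Stage 3 [88T→88T]: ω = 1251.0684×88/88 = 1251.0684 rpm, dir flips to −; running = −1251.0684
Stage 4 [54T→53T]: ω = 1251.0684×54/53 = 1274.6734 rpm, dir flips to +; running = +1274.6734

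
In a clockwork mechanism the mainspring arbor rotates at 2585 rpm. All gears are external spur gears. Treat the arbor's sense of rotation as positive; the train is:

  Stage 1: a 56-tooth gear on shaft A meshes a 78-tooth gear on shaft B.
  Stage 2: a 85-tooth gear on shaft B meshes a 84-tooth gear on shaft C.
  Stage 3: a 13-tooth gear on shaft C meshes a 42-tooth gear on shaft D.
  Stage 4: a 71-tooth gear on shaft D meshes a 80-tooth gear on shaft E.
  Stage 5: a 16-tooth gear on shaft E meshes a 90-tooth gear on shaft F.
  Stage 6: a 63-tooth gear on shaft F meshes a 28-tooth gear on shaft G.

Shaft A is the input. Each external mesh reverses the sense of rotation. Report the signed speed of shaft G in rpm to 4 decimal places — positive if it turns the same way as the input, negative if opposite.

Stage 1 [56T→78T]: ω = 2585.0000×56/78 = 1855.8974 rpm, dir flips to −; running = −1855.8974
Stage 2 [85T→84T]: ω = 1855.8974×85/84 = 1877.9915 rpm, dir flips to +; running = +1877.9915
Stage 3 [13T→42T]: ω = 1877.9915×13/42 = 581.2831 rpm, dir flips to −; running = −581.2831
Stage 4 [71T→80T]: ω = 581.2831×71/80 = 515.8887 rpm, dir flips to +; running = +515.8887
Stage 5 [16T→90T]: ω = 515.8887×16/90 = 91.7136 rpm, dir flips to −; running = −91.7136
Stage 6 [63T→28T]: ω = 91.7136×63/28 = 206.3555 rpm, dir flips to +; running = +206.3555

+206.3555 rpm (same as input, |ω| = 206.3555 rpm)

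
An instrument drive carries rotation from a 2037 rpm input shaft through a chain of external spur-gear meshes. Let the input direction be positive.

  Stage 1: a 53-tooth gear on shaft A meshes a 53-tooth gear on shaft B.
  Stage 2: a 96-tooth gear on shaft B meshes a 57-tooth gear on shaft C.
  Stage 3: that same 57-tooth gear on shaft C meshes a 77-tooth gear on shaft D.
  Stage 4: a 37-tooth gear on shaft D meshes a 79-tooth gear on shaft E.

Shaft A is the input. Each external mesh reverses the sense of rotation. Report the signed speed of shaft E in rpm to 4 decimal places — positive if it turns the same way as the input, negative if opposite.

Stage 1 [53T→53T]: ω = 2037.0000×53/53 = 2037.0000 rpm, dir flips to −; running = −2037.0000
Stage 2 [96T→57T]: ω = 2037.0000×96/57 = 3430.7368 rpm, dir flips to +; running = +3430.7368
Stage 3 [57T→77T]: ω = 3430.7368×57/77 = 2539.6364 rpm, dir flips to −; running = −2539.6364
Stage 4 [37T→79T]: ω = 2539.6364×37/79 = 1189.4499 rpm, dir flips to +; running = +1189.4499

+1189.4499 rpm (same as input, |ω| = 1189.4499 rpm)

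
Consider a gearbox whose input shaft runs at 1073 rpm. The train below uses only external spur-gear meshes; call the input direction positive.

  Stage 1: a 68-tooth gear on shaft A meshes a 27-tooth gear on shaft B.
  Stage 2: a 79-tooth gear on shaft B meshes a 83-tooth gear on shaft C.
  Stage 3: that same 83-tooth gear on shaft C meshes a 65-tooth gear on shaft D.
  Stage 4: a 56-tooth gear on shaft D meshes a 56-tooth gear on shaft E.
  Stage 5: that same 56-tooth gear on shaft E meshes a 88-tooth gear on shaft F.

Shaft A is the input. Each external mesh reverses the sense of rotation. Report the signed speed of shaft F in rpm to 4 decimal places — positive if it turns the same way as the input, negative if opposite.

-2090.0851 rpm (opposite to input, |ω| = 2090.0851 rpm)

Stage 1 [68T→27T]: ω = 1073.0000×68/27 = 2702.3704 rpm, dir flips to −; running = −2702.3704
Stage 2 [79T→83T]: ω = 2702.3704×79/83 = 2572.1357 rpm, dir flips to +; running = +2572.1357
Stage 3 [83T→65T]: ω = 2572.1357×83/65 = 3284.4194 rpm, dir flips to −; running = −3284.4194
Stage 4 [56T→56T]: ω = 3284.4194×56/56 = 3284.4194 rpm, dir flips to +; running = +3284.4194
Stage 5 [56T→88T]: ω = 3284.4194×56/88 = 2090.0851 rpm, dir flips to −; running = −2090.0851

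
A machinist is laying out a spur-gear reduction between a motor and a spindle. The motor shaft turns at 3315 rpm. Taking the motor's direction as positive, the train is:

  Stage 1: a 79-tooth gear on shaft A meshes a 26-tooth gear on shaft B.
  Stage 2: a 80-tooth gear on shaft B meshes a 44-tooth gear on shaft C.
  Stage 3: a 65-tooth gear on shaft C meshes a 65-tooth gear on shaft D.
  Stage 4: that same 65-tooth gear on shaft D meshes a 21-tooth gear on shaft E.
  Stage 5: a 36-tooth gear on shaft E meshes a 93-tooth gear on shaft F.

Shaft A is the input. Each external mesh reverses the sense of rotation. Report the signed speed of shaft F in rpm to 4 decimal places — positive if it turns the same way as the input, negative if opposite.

Stage 1 [79T→26T]: ω = 3315.0000×79/26 = 10072.5000 rpm, dir flips to −; running = −10072.5000
Stage 2 [80T→44T]: ω = 10072.5000×80/44 = 18313.6364 rpm, dir flips to +; running = +18313.6364
Stage 3 [65T→65T]: ω = 18313.6364×65/65 = 18313.6364 rpm, dir flips to −; running = −18313.6364
Stage 4 [65T→21T]: ω = 18313.6364×65/21 = 56685.0649 rpm, dir flips to +; running = +56685.0649
Stage 5 [36T→93T]: ω = 56685.0649×36/93 = 21942.6058 rpm, dir flips to −; running = −21942.6058

-21942.6058 rpm (opposite to input, |ω| = 21942.6058 rpm)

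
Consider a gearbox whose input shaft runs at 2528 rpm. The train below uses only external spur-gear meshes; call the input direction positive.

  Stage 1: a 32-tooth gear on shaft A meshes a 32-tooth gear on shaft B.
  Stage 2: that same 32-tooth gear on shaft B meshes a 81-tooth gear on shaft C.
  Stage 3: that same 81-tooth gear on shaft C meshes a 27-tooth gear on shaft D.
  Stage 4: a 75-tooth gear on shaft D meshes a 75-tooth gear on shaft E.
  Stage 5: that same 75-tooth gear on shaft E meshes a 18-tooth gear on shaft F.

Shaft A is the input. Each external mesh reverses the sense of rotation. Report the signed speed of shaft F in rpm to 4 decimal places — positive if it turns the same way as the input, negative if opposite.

-12483.9506 rpm (opposite to input, |ω| = 12483.9506 rpm)

Stage 1 [32T→32T]: ω = 2528.0000×32/32 = 2528.0000 rpm, dir flips to −; running = −2528.0000
Stage 2 [32T→81T]: ω = 2528.0000×32/81 = 998.7160 rpm, dir flips to +; running = +998.7160
Stage 3 [81T→27T]: ω = 998.7160×81/27 = 2996.1481 rpm, dir flips to −; running = −2996.1481
Stage 4 [75T→75T]: ω = 2996.1481×75/75 = 2996.1481 rpm, dir flips to +; running = +2996.1481
Stage 5 [75T→18T]: ω = 2996.1481×75/18 = 12483.9506 rpm, dir flips to −; running = −12483.9506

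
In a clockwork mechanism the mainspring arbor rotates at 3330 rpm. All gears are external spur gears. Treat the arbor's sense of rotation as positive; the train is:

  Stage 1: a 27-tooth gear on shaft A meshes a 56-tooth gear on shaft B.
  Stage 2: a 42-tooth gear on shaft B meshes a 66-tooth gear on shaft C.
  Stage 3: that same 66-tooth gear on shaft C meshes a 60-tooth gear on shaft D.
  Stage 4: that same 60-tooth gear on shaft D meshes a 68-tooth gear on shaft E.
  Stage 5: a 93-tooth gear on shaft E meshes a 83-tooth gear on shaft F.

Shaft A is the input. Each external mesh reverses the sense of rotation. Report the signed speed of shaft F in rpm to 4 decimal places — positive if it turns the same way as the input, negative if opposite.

Stage 1 [27T→56T]: ω = 3330.0000×27/56 = 1605.5357 rpm, dir flips to −; running = −1605.5357
Stage 2 [42T→66T]: ω = 1605.5357×42/66 = 1021.7045 rpm, dir flips to +; running = +1021.7045
Stage 3 [66T→60T]: ω = 1021.7045×66/60 = 1123.8750 rpm, dir flips to −; running = −1123.8750
Stage 4 [60T→68T]: ω = 1123.8750×60/68 = 991.6544 rpm, dir flips to +; running = +991.6544
Stage 5 [93T→83T]: ω = 991.6544×93/83 = 1111.1308 rpm, dir flips to −; running = −1111.1308

-1111.1308 rpm (opposite to input, |ω| = 1111.1308 rpm)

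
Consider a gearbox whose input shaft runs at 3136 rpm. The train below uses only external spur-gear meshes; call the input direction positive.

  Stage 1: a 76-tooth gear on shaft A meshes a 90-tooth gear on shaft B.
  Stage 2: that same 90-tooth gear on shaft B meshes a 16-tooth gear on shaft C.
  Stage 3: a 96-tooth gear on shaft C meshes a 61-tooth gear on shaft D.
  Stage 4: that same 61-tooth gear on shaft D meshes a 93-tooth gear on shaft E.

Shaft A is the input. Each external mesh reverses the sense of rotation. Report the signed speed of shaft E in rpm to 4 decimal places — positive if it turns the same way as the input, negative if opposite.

+15376.5161 rpm (same as input, |ω| = 15376.5161 rpm)

Stage 1 [76T→90T]: ω = 3136.0000×76/90 = 2648.1778 rpm, dir flips to −; running = −2648.1778
Stage 2 [90T→16T]: ω = 2648.1778×90/16 = 14896.0000 rpm, dir flips to +; running = +14896.0000
Stage 3 [96T→61T]: ω = 14896.0000×96/61 = 23442.8852 rpm, dir flips to −; running = −23442.8852
Stage 4 [61T→93T]: ω = 23442.8852×61/93 = 15376.5161 rpm, dir flips to +; running = +15376.5161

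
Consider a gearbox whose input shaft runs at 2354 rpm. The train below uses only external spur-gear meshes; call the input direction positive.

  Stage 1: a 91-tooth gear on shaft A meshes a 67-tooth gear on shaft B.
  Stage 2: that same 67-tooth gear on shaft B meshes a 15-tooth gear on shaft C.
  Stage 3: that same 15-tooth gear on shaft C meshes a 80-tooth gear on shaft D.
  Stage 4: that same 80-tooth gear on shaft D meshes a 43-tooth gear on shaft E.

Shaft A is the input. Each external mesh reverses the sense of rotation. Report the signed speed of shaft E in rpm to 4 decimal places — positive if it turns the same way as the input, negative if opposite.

+4981.7209 rpm (same as input, |ω| = 4981.7209 rpm)

Stage 1 [91T→67T]: ω = 2354.0000×91/67 = 3197.2239 rpm, dir flips to −; running = −3197.2239
Stage 2 [67T→15T]: ω = 3197.2239×67/15 = 14280.9333 rpm, dir flips to +; running = +14280.9333
Stage 3 [15T→80T]: ω = 14280.9333×15/80 = 2677.6750 rpm, dir flips to −; running = −2677.6750
Stage 4 [80T→43T]: ω = 2677.6750×80/43 = 4981.7209 rpm, dir flips to +; running = +4981.7209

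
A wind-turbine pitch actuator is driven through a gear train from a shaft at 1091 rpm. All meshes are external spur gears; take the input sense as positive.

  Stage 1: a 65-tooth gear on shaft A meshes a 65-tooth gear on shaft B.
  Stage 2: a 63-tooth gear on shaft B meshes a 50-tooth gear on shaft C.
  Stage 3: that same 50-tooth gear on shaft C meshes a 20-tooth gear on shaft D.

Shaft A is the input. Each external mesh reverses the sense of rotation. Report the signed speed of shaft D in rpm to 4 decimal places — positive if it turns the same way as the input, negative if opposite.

Stage 1 [65T→65T]: ω = 1091.0000×65/65 = 1091.0000 rpm, dir flips to −; running = −1091.0000
Stage 2 [63T→50T]: ω = 1091.0000×63/50 = 1374.6600 rpm, dir flips to +; running = +1374.6600
Stage 3 [50T→20T]: ω = 1374.6600×50/20 = 3436.6500 rpm, dir flips to −; running = −3436.6500

-3436.6500 rpm (opposite to input, |ω| = 3436.6500 rpm)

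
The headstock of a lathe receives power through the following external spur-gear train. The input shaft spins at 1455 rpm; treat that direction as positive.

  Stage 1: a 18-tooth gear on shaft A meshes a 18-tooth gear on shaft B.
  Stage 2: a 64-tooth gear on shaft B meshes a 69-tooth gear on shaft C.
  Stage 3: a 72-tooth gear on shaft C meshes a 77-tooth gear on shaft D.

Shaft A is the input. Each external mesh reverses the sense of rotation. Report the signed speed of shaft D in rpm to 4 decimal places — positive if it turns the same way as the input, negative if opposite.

-1261.9311 rpm (opposite to input, |ω| = 1261.9311 rpm)

Stage 1 [18T→18T]: ω = 1455.0000×18/18 = 1455.0000 rpm, dir flips to −; running = −1455.0000
Stage 2 [64T→69T]: ω = 1455.0000×64/69 = 1349.5652 rpm, dir flips to +; running = +1349.5652
Stage 3 [72T→77T]: ω = 1349.5652×72/77 = 1261.9311 rpm, dir flips to −; running = −1261.9311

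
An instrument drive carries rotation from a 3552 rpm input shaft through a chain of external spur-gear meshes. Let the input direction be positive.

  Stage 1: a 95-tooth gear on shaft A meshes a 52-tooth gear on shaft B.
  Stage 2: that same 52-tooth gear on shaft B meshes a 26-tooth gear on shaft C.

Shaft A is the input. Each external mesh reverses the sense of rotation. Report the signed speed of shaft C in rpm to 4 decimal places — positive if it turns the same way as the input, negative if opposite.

Stage 1 [95T→52T]: ω = 3552.0000×95/52 = 6489.2308 rpm, dir flips to −; running = −6489.2308
Stage 2 [52T→26T]: ω = 6489.2308×52/26 = 12978.4615 rpm, dir flips to +; running = +12978.4615

+12978.4615 rpm (same as input, |ω| = 12978.4615 rpm)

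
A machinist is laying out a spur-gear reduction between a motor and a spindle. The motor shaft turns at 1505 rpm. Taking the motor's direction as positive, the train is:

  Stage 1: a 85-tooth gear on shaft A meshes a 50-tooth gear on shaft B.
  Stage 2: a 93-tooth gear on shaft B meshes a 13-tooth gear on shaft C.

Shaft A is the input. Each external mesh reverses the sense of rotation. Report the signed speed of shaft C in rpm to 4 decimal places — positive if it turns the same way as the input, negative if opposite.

Stage 1 [85T→50T]: ω = 1505.0000×85/50 = 2558.5000 rpm, dir flips to −; running = −2558.5000
Stage 2 [93T→13T]: ω = 2558.5000×93/13 = 18303.1154 rpm, dir flips to +; running = +18303.1154

+18303.1154 rpm (same as input, |ω| = 18303.1154 rpm)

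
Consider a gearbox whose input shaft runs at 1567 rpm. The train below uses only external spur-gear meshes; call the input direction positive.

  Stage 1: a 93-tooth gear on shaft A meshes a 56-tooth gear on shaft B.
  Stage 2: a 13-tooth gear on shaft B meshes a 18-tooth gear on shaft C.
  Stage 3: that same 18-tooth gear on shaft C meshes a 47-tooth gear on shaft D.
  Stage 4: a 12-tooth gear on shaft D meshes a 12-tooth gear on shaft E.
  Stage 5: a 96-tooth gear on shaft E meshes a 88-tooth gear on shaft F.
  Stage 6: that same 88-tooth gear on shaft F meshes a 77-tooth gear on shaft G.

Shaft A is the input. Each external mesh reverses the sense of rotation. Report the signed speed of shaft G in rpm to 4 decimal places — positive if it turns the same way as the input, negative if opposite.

+897.4080 rpm (same as input, |ω| = 897.4080 rpm)

Stage 1 [93T→56T]: ω = 1567.0000×93/56 = 2602.3393 rpm, dir flips to −; running = −2602.3393
Stage 2 [13T→18T]: ω = 2602.3393×13/18 = 1879.4673 rpm, dir flips to +; running = +1879.4673
Stage 3 [18T→47T]: ω = 1879.4673×18/47 = 719.7960 rpm, dir flips to −; running = −719.7960
Stage 4 [12T→12T]: ω = 719.7960×12/12 = 719.7960 rpm, dir flips to +; running = +719.7960
Stage 5 [96T→88T]: ω = 719.7960×96/88 = 785.2320 rpm, dir flips to −; running = −785.2320
Stage 6 [88T→77T]: ω = 785.2320×88/77 = 897.4080 rpm, dir flips to +; running = +897.4080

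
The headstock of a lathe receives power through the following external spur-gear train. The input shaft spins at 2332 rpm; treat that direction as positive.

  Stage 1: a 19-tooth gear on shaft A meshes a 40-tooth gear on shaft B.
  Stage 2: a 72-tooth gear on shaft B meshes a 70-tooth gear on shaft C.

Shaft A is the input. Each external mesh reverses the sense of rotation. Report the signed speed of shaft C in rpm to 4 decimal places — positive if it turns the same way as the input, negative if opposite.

+1139.3486 rpm (same as input, |ω| = 1139.3486 rpm)

Stage 1 [19T→40T]: ω = 2332.0000×19/40 = 1107.7000 rpm, dir flips to −; running = −1107.7000
Stage 2 [72T→70T]: ω = 1107.7000×72/70 = 1139.3486 rpm, dir flips to +; running = +1139.3486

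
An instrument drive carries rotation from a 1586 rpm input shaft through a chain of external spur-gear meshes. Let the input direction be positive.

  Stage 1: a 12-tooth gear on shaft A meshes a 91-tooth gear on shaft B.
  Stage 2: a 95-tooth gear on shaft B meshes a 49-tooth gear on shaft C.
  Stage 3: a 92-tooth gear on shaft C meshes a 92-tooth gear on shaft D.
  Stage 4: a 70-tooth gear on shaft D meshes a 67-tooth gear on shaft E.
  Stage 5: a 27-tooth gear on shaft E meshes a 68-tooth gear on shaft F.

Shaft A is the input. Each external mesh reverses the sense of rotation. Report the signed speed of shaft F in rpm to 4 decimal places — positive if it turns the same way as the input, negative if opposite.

-168.2088 rpm (opposite to input, |ω| = 168.2088 rpm)

Stage 1 [12T→91T]: ω = 1586.0000×12/91 = 209.1429 rpm, dir flips to −; running = −209.1429
Stage 2 [95T→49T]: ω = 209.1429×95/49 = 405.4810 rpm, dir flips to +; running = +405.4810
Stage 3 [92T→92T]: ω = 405.4810×92/92 = 405.4810 rpm, dir flips to −; running = −405.4810
Stage 4 [70T→67T]: ω = 405.4810×70/67 = 423.6369 rpm, dir flips to +; running = +423.6369
Stage 5 [27T→68T]: ω = 423.6369×27/68 = 168.2088 rpm, dir flips to −; running = −168.2088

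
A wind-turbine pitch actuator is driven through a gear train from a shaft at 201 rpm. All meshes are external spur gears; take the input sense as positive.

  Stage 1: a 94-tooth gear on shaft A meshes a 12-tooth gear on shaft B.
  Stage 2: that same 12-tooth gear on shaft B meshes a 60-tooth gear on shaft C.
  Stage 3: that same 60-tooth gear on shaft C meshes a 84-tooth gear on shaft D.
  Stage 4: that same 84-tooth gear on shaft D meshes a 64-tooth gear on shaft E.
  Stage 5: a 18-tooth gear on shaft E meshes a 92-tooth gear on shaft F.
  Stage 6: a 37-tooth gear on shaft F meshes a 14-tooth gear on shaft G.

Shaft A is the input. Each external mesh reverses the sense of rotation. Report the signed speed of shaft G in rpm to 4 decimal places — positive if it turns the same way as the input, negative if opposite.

Stage 1 [94T→12T]: ω = 201.0000×94/12 = 1574.5000 rpm, dir flips to −; running = −1574.5000
Stage 2 [12T→60T]: ω = 1574.5000×12/60 = 314.9000 rpm, dir flips to +; running = +314.9000
Stage 3 [60T→84T]: ω = 314.9000×60/84 = 224.9286 rpm, dir flips to −; running = −224.9286
Stage 4 [84T→64T]: ω = 224.9286×84/64 = 295.2188 rpm, dir flips to +; running = +295.2188
Stage 5 [18T→92T]: ω = 295.2188×18/92 = 57.7602 rpm, dir flips to −; running = −57.7602
Stage 6 [37T→14T]: ω = 57.7602×37/14 = 152.6519 rpm, dir flips to +; running = +152.6519

+152.6519 rpm (same as input, |ω| = 152.6519 rpm)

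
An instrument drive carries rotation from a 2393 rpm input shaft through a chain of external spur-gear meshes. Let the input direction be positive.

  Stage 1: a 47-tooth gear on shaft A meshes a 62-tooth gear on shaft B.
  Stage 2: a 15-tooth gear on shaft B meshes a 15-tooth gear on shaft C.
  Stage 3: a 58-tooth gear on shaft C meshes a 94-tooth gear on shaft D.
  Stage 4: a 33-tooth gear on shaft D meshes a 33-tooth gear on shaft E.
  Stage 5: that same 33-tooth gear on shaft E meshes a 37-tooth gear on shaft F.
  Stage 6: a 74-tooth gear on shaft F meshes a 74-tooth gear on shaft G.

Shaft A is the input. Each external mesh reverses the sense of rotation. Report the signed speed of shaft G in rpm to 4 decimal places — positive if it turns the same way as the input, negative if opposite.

Stage 1 [47T→62T]: ω = 2393.0000×47/62 = 1814.0484 rpm, dir flips to −; running = −1814.0484
Stage 2 [15T→15T]: ω = 1814.0484×15/15 = 1814.0484 rpm, dir flips to +; running = +1814.0484
Stage 3 [58T→94T]: ω = 1814.0484×58/94 = 1119.3065 rpm, dir flips to −; running = −1119.3065
Stage 4 [33T→33T]: ω = 1119.3065×33/33 = 1119.3065 rpm, dir flips to +; running = +1119.3065
Stage 5 [33T→37T]: ω = 1119.3065×33/37 = 998.3003 rpm, dir flips to −; running = −998.3003
Stage 6 [74T→74T]: ω = 998.3003×74/74 = 998.3003 rpm, dir flips to +; running = +998.3003

+998.3003 rpm (same as input, |ω| = 998.3003 rpm)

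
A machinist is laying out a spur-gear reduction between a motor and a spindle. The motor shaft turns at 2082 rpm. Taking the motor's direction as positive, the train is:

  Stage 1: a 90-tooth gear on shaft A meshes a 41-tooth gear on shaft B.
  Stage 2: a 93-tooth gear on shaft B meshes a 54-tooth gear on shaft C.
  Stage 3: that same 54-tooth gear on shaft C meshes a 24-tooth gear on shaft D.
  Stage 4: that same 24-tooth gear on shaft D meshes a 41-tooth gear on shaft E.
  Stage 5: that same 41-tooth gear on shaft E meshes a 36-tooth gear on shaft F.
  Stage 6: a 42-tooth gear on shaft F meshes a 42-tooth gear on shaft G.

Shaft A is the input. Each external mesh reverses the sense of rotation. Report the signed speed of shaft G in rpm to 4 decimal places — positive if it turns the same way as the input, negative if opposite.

+11806.4634 rpm (same as input, |ω| = 11806.4634 rpm)

Stage 1 [90T→41T]: ω = 2082.0000×90/41 = 4570.2439 rpm, dir flips to −; running = −4570.2439
Stage 2 [93T→54T]: ω = 4570.2439×93/54 = 7870.9756 rpm, dir flips to +; running = +7870.9756
Stage 3 [54T→24T]: ω = 7870.9756×54/24 = 17709.6951 rpm, dir flips to −; running = −17709.6951
Stage 4 [24T→41T]: ω = 17709.6951×24/41 = 10366.6508 rpm, dir flips to +; running = +10366.6508
Stage 5 [41T→36T]: ω = 10366.6508×41/36 = 11806.4634 rpm, dir flips to −; running = −11806.4634
Stage 6 [42T→42T]: ω = 11806.4634×42/42 = 11806.4634 rpm, dir flips to +; running = +11806.4634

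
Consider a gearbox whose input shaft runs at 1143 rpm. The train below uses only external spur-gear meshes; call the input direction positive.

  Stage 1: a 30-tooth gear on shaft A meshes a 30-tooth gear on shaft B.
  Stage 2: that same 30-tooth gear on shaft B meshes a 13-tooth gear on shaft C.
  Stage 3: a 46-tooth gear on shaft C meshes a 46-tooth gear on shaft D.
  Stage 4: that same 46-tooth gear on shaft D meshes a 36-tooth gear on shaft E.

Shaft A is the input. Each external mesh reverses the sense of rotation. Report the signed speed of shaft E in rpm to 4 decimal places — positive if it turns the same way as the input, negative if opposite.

+3370.3846 rpm (same as input, |ω| = 3370.3846 rpm)

Stage 1 [30T→30T]: ω = 1143.0000×30/30 = 1143.0000 rpm, dir flips to −; running = −1143.0000
Stage 2 [30T→13T]: ω = 1143.0000×30/13 = 2637.6923 rpm, dir flips to +; running = +2637.6923
Stage 3 [46T→46T]: ω = 2637.6923×46/46 = 2637.6923 rpm, dir flips to −; running = −2637.6923
Stage 4 [46T→36T]: ω = 2637.6923×46/36 = 3370.3846 rpm, dir flips to +; running = +3370.3846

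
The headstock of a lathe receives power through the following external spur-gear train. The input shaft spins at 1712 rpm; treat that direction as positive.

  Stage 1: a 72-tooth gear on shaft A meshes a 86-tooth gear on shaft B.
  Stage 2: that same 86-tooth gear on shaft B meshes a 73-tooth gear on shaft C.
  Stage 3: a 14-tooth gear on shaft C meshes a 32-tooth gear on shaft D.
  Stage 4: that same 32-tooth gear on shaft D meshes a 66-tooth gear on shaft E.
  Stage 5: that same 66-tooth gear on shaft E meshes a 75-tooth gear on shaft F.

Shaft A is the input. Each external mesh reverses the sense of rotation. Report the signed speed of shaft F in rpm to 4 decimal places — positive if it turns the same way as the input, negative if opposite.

-315.1956 rpm (opposite to input, |ω| = 315.1956 rpm)

Stage 1 [72T→86T]: ω = 1712.0000×72/86 = 1433.3023 rpm, dir flips to −; running = −1433.3023
Stage 2 [86T→73T]: ω = 1433.3023×86/73 = 1688.5479 rpm, dir flips to +; running = +1688.5479
Stage 3 [14T→32T]: ω = 1688.5479×14/32 = 738.7397 rpm, dir flips to −; running = −738.7397
Stage 4 [32T→66T]: ω = 738.7397×32/66 = 358.1768 rpm, dir flips to +; running = +358.1768
Stage 5 [66T→75T]: ω = 358.1768×66/75 = 315.1956 rpm, dir flips to −; running = −315.1956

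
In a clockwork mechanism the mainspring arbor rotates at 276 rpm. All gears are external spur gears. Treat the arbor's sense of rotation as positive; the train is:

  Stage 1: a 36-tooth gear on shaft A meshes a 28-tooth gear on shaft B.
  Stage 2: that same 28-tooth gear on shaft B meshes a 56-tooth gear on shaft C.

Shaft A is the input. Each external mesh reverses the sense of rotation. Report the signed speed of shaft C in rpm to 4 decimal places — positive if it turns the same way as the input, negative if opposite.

Stage 1 [36T→28T]: ω = 276.0000×36/28 = 354.8571 rpm, dir flips to −; running = −354.8571
Stage 2 [28T→56T]: ω = 354.8571×28/56 = 177.4286 rpm, dir flips to +; running = +177.4286

+177.4286 rpm (same as input, |ω| = 177.4286 rpm)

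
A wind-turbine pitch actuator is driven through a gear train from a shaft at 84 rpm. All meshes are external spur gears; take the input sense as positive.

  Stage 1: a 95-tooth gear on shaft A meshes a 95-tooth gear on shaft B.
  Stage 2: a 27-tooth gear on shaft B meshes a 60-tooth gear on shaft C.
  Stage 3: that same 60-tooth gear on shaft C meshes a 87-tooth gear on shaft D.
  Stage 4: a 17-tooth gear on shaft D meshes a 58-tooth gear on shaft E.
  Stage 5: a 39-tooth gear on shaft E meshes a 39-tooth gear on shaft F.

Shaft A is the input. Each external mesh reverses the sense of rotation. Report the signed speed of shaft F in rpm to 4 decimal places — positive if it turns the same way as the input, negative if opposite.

-7.6409 rpm (opposite to input, |ω| = 7.6409 rpm)

Stage 1 [95T→95T]: ω = 84.0000×95/95 = 84.0000 rpm, dir flips to −; running = −84.0000
Stage 2 [27T→60T]: ω = 84.0000×27/60 = 37.8000 rpm, dir flips to +; running = +37.8000
Stage 3 [60T→87T]: ω = 37.8000×60/87 = 26.0690 rpm, dir flips to −; running = −26.0690
Stage 4 [17T→58T]: ω = 26.0690×17/58 = 7.6409 rpm, dir flips to +; running = +7.6409
Stage 5 [39T→39T]: ω = 7.6409×39/39 = 7.6409 rpm, dir flips to −; running = −7.6409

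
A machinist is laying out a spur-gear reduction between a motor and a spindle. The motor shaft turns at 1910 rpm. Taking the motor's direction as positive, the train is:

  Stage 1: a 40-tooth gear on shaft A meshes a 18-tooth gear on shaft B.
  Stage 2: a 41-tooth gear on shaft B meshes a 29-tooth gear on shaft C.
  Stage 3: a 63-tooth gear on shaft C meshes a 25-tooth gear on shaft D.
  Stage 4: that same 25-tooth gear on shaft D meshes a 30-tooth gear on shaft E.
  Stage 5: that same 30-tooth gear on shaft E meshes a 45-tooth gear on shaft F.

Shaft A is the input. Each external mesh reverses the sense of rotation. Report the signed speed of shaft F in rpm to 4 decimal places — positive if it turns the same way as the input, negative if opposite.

Stage 1 [40T→18T]: ω = 1910.0000×40/18 = 4244.4444 rpm, dir flips to −; running = −4244.4444
Stage 2 [41T→29T]: ω = 4244.4444×41/29 = 6000.7663 rpm, dir flips to +; running = +6000.7663
Stage 3 [63T→25T]: ω = 6000.7663×63/25 = 15121.9310 rpm, dir flips to −; running = −15121.9310
Stage 4 [25T→30T]: ω = 15121.9310×25/30 = 12601.6092 rpm, dir flips to +; running = +12601.6092
Stage 5 [30T→45T]: ω = 12601.6092×30/45 = 8401.0728 rpm, dir flips to −; running = −8401.0728

-8401.0728 rpm (opposite to input, |ω| = 8401.0728 rpm)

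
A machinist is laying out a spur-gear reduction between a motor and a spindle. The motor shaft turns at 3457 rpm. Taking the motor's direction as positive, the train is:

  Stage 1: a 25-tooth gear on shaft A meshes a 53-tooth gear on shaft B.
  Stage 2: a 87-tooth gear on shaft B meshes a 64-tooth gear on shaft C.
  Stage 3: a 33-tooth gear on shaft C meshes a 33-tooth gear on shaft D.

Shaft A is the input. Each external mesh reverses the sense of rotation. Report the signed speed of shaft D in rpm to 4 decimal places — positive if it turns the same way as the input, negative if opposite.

Stage 1 [25T→53T]: ω = 3457.0000×25/53 = 1630.6604 rpm, dir flips to −; running = −1630.6604
Stage 2 [87T→64T]: ω = 1630.6604×87/64 = 2216.6790 rpm, dir flips to +; running = +2216.6790
Stage 3 [33T→33T]: ω = 2216.6790×33/33 = 2216.6790 rpm, dir flips to −; running = −2216.6790

-2216.6790 rpm (opposite to input, |ω| = 2216.6790 rpm)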